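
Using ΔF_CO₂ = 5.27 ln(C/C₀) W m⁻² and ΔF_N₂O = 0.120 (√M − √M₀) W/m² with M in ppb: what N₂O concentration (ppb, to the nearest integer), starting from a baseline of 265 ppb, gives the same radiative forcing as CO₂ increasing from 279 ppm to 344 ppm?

M ≈ 649 ppb

CO₂ forcing: 5.27 × ln(344/279) = 5.27 × 0.209430 = 1.10370 W/m².
Set 0.120(√M − √265) = 1.10370: √M = 1.10370/0.120 + √265 = 9.1975 + 16.2788 = 25.4763.
M = (25.4763)² = 649.04 ppb.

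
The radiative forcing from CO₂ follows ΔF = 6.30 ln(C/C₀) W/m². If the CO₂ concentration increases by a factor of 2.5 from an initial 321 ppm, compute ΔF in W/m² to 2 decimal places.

ΔF = 5.77 W/m²

Because the forcing depends only on the ratio C/C₀, the initial concentration does not enter.
ΔF = 6.30 × ln(2.5) = 6.30 × 0.91629 = 5.7726 W/m².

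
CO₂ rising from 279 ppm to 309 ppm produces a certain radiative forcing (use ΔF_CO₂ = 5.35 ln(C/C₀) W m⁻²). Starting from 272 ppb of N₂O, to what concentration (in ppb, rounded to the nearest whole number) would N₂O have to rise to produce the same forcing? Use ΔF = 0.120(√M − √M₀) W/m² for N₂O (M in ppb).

CO₂ forcing: 5.35 × ln(309/279) = 5.35 × 0.102129 = 0.54639 W/m².
Set 0.120(√M − √272) = 0.54639: √M = 0.54639/0.120 + √272 = 4.5533 + 16.4924 = 21.0457.
M = (21.0457)² = 442.92 ppb.

M ≈ 443 ppb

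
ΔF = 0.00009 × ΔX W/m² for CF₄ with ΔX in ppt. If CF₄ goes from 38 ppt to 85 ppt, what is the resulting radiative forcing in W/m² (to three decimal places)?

ΔF = 0.004 W/m²

CF₄: ΔF = 0.00009 × (85 − 38) = 0.00009 × 47 = 0.0042 W/m².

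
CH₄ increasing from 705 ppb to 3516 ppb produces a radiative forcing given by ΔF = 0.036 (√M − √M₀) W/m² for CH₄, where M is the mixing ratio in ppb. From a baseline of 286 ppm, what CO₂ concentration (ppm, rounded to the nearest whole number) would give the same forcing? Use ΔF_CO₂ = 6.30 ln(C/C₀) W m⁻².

CH₄ forcing: 0.036 × (√3516 − √705) = 0.036 × (59.2959 − 26.5518) = 0.036 × 32.7441 = 1.17879 W/m².
Set 6.30 ln(C/286) = 1.17879: ln(C/286) = 1.17879/6.30 = 0.18711, so C = 286 × e^0.18711 = 286 × 1.20576 = 344.85 ppm.

C ≈ 345 ppm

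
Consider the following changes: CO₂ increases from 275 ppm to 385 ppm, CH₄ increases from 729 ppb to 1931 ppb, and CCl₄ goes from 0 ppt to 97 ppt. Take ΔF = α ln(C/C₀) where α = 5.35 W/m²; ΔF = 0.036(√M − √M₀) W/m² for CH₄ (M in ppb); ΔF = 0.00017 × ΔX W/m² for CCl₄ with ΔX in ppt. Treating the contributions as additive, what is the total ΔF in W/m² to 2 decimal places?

CO₂: 5.35 × ln(385/275) = 5.35 × ln(1.40000) = 5.35 × 0.33647 = 1.8001 W/m².
CH₄: 0.036 × (√1931 − √729) = 0.036 × (43.9431 − 27.0000) = 0.036 × 16.9431 = 0.6100 W/m².
CCl₄: ΔF = 0.00017 × (97 − 0) = 0.00017 × 97 = 0.0165 W/m².
Total ΔF = 1.8001 + 0.6100 + 0.0165 = 2.4266 W/m².

ΔF = 2.43 W/m²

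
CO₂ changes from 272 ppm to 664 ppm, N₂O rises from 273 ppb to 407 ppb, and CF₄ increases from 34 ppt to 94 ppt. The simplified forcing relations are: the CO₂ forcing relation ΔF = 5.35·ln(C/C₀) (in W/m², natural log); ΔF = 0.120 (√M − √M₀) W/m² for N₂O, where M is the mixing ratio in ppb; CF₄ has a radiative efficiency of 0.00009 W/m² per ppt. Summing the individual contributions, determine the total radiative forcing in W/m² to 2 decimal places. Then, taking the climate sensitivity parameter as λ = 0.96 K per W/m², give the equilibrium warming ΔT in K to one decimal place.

CO₂: 5.35 × ln(664/272) = 5.35 × ln(2.44118) = 5.35 × 0.89248 = 4.7748 W/m².
N₂O: 0.120 × (√407 − √273) = 0.120 × (20.1742 − 16.5227) = 0.120 × 3.6515 = 0.4382 W/m².
CF₄: ΔF = 0.00009 × (94 − 34) = 0.00009 × 60 = 0.0054 W/m².
Total ΔF = 4.7748 + 0.4382 + 0.0054 = 5.2184 W/m².
ΔT = λ ΔF = 0.96 × 5.22 = 5.0112 K.

ΔF = 5.22 W/m²; ΔT = 5.0 K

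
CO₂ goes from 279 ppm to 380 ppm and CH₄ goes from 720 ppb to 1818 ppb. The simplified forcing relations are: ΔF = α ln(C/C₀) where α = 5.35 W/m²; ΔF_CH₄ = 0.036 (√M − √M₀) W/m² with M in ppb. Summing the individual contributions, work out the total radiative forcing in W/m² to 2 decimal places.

CO₂: 5.35 × ln(380/279) = 5.35 × ln(1.36201) = 5.35 × 0.30896 = 1.6529 W/m².
CH₄: 0.036 × (√1818 − √720) = 0.036 × (42.6380 − 26.8328) = 0.036 × 15.8052 = 0.5690 W/m².
Total ΔF = 1.6529 + 0.5690 = 2.2219 W/m².

ΔF = 2.22 W/m²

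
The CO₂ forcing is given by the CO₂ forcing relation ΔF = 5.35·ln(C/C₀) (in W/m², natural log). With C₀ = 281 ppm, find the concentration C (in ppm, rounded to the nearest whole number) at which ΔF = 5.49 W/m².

C ≈ 784 ppm

Set 5.35 ln(C/281) = 5.49, so ln(C/281) = 5.49/5.35 = 1.02617.
Then C/281 = e^1.02617 = 2.79036, giving C = 281 × 2.79036 = 784.09 ppm.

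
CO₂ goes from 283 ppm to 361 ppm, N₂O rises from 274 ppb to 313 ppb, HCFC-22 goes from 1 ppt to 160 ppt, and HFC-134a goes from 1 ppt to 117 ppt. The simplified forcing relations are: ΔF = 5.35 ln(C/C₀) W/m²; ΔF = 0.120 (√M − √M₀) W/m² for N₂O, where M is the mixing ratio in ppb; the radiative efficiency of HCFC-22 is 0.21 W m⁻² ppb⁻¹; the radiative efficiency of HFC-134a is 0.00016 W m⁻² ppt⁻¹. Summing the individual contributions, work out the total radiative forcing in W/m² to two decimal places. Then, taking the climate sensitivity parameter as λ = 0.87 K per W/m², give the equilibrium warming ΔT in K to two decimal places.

CO₂: 5.35 × ln(361/283) = 5.35 × ln(1.27562) = 5.35 × 0.24343 = 1.3024 W/m².
N₂O: 0.120 × (√313 − √274) = 0.120 × (17.6918 − 16.5529) = 0.120 × 1.1389 = 0.1367 W/m².
HCFC-22: Δ = 160 − 1 = 159 ppt = 0.159 ppb; ΔF = 0.21 × 0.159 = 0.0334 W/m².
HFC-134a: ΔF = 0.00016 × (117 − 1) = 0.00016 × 116 = 0.0186 W/m².
Total ΔF = 1.3024 + 0.1367 + 0.0334 + 0.0186 = 1.4911 W/m².
ΔT = λ ΔF = 0.87 × 1.49 = 1.2963 K.

ΔF = 1.49 W/m²; ΔT = 1.30 K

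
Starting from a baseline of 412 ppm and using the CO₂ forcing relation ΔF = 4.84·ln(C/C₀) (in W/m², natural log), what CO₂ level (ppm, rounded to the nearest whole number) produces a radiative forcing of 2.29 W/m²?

Set 4.84 ln(C/412) = 2.29, so ln(C/412) = 2.29/4.84 = 0.47314.
Then C/412 = e^0.47314 = 1.60503, giving C = 412 × 1.60503 = 661.27 ppm.

C ≈ 661 ppm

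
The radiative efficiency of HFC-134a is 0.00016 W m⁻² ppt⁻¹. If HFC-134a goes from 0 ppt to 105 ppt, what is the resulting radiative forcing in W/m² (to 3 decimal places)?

ΔF = 0.017 W/m²

HFC-134a: ΔF = 0.00016 × (105 − 0) = 0.00016 × 105 = 0.0168 W/m².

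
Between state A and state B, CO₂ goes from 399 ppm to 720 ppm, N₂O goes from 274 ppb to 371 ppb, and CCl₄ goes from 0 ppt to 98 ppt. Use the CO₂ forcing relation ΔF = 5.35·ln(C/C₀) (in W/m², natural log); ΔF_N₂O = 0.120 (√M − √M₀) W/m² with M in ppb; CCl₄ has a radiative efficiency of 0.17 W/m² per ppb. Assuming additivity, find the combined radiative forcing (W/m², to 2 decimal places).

ΔF = 3.50 W/m²

CO₂: 5.35 × ln(720/399) = 5.35 × ln(1.80451) = 5.35 × 0.59029 = 3.1581 W/m².
N₂O: 0.120 × (√371 − √274) = 0.120 × (19.2614 − 16.5529) = 0.120 × 2.7085 = 0.3250 W/m².
CCl₄: Δ = 98 − 0 = 98 ppt = 0.098 ppb; ΔF = 0.17 × 0.098 = 0.0167 W/m².
Total ΔF = 3.1581 + 0.3250 + 0.0167 = 3.4998 W/m².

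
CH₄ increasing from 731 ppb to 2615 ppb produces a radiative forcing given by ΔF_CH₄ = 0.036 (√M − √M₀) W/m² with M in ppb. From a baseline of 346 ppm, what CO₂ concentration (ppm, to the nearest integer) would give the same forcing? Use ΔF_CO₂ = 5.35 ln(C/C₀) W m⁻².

CH₄ forcing: 0.036 × (√2615 − √731) = 0.036 × (51.1371 − 27.0370) = 0.036 × 24.1001 = 0.86760 W/m².
Set 5.35 ln(C/346) = 0.86760: ln(C/346) = 0.86760/5.35 = 0.16217, so C = 346 × e^0.16217 = 346 × 1.17606 = 406.92 ppm.

C ≈ 407 ppm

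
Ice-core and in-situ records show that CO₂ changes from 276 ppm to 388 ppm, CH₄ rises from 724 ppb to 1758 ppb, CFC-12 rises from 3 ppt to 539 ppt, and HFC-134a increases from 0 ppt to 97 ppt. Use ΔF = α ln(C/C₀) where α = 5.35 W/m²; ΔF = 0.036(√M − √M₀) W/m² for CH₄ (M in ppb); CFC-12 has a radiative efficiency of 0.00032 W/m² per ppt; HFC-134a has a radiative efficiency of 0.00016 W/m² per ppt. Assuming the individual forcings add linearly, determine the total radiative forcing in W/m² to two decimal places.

ΔF = 2.55 W/m²

CO₂: 5.35 × ln(388/276) = 5.35 × ln(1.40580) = 5.35 × 0.34061 = 1.8223 W/m².
CH₄: 0.036 × (√1758 − √724) = 0.036 × (41.9285 − 26.9072) = 0.036 × 15.0213 = 0.5408 W/m².
CFC-12: ΔF = 0.00032 × (539 − 3) = 0.00032 × 536 = 0.1715 W/m².
HFC-134a: ΔF = 0.00016 × (97 − 0) = 0.00016 × 97 = 0.0155 W/m².
Total ΔF = 1.8223 + 0.5408 + 0.1715 + 0.0155 = 2.5501 W/m².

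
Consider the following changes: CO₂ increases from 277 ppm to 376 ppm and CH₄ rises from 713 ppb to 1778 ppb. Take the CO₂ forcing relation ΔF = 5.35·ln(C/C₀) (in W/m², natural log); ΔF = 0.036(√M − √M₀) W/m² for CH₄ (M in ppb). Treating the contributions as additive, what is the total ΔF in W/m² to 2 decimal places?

ΔF = 2.19 W/m²

CO₂: 5.35 × ln(376/277) = 5.35 × ln(1.35740) = 5.35 × 0.30557 = 1.6348 W/m².
CH₄: 0.036 × (√1778 − √713) = 0.036 × (42.1663 − 26.7021) = 0.036 × 15.4642 = 0.5567 W/m².
Total ΔF = 1.6348 + 0.5567 = 2.1915 W/m².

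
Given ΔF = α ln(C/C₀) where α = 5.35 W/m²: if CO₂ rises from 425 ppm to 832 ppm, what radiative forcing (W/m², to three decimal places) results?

ΔF = 3.594 W/m²

CO₂ absorption bands are partially saturated, so forcing scales with the logarithm of the concentration ratio.
CO₂: 5.35 × ln(832/425) = 5.35 × ln(1.95765) = 5.35 × 0.67174 = 3.5938 W/m².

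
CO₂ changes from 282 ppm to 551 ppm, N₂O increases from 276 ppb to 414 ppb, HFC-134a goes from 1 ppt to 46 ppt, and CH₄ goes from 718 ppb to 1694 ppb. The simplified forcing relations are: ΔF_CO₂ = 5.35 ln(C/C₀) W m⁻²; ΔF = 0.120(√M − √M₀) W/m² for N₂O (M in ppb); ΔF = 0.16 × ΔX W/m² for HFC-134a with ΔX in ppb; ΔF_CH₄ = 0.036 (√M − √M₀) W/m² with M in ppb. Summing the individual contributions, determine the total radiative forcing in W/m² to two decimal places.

CO₂: 5.35 × ln(551/282) = 5.35 × ln(1.95390) = 5.35 × 0.66983 = 3.5836 W/m².
N₂O: 0.120 × (√414 − √276) = 0.120 × (20.3470 − 16.6132) = 0.120 × 3.7338 = 0.4481 W/m².
HFC-134a: Δ = 46 − 1 = 45 ppt = 0.045 ppb; ΔF = 0.16 × 0.045 = 0.0072 W/m².
CH₄: 0.036 × (√1694 − √718) = 0.036 × (41.1582 − 26.7955) = 0.036 × 14.3627 = 0.5171 W/m².
Total ΔF = 3.5836 + 0.4481 + 0.0072 + 0.5171 = 4.5560 W/m².

ΔF = 4.56 W/m²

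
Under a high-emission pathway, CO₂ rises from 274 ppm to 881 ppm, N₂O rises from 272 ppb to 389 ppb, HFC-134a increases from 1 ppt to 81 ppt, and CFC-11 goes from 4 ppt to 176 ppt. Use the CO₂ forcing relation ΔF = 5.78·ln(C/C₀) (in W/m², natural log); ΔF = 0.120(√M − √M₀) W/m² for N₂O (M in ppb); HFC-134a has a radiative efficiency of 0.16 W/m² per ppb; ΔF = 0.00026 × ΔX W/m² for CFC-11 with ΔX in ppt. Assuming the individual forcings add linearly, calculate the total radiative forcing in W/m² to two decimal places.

ΔF = 7.20 W/m²

CO₂: 5.78 × ln(881/274) = 5.78 × ln(3.21533) = 5.78 × 1.16793 = 6.7506 W/m².
N₂O: 0.120 × (√389 − √272) = 0.120 × (19.7231 − 16.4924) = 0.120 × 3.2307 = 0.3877 W/m².
HFC-134a: Δ = 81 − 1 = 80 ppt = 0.080 ppb; ΔF = 0.16 × 0.080 = 0.0128 W/m².
CFC-11: ΔF = 0.00026 × (176 − 4) = 0.00026 × 172 = 0.0447 W/m².
Total ΔF = 6.7506 + 0.3877 + 0.0128 + 0.0447 = 7.1958 W/m².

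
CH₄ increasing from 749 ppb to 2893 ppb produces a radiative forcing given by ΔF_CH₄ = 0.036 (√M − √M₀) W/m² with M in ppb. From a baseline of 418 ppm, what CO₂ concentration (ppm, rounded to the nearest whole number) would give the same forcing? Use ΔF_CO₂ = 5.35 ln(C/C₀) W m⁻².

CH₄ forcing: 0.036 × (√2893 − √749) = 0.036 × (53.7866 − 27.3679) = 0.036 × 26.4187 = 0.95107 W/m².
Set 5.35 ln(C/418) = 0.95107: ln(C/418) = 0.95107/5.35 = 0.17777, so C = 418 × e^0.17777 = 418 × 1.19455 = 499.32 ppm.

C ≈ 499 ppm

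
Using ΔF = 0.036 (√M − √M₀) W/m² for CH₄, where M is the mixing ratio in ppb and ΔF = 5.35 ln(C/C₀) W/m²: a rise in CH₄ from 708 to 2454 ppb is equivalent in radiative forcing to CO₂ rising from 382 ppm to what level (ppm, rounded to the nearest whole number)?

C ≈ 446 ppm

CH₄ forcing: 0.036 × (√2454 − √708) = 0.036 × (49.5379 − 26.6083) = 0.036 × 22.9296 = 0.82547 W/m².
Set 5.35 ln(C/382) = 0.82547: ln(C/382) = 0.82547/5.35 = 0.15429, so C = 382 × e^0.15429 = 382 × 1.16683 = 445.73 ppm.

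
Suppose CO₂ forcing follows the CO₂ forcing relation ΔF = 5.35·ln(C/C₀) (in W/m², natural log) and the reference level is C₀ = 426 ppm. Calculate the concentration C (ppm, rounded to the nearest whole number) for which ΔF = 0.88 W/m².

Set 5.35 ln(C/426) = 0.88, so ln(C/426) = 0.88/5.35 = 0.16449.
Then C/426 = e^0.16449 = 1.17879, giving C = 426 × 1.17879 = 502.16 ppm.

C ≈ 502 ppm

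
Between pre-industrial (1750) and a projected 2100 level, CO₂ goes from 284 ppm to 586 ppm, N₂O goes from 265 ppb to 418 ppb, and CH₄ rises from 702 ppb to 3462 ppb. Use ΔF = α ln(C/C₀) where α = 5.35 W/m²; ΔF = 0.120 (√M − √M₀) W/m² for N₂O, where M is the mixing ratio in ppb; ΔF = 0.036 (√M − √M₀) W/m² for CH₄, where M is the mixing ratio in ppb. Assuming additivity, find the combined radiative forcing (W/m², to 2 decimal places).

ΔF = 5.54 W/m²

CO₂: 5.35 × ln(586/284) = 5.35 × ln(2.06338) = 5.35 × 0.72435 = 3.8753 W/m².
N₂O: 0.120 × (√418 − √265) = 0.120 × (20.4450 − 16.2788) = 0.120 × 4.1662 = 0.4999 W/m².
CH₄: 0.036 × (√3462 − √702) = 0.036 × (58.8388 − 26.4953) = 0.036 × 32.3435 = 1.1644 W/m².
Total ΔF = 3.8753 + 0.4999 + 1.1644 = 5.5396 W/m².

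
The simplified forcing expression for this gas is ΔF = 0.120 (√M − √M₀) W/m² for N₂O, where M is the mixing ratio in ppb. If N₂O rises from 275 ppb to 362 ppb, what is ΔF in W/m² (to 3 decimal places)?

N₂O: 0.120 × (√362 − √275) = 0.120 × (19.0263 − 16.5831) = 0.120 × 2.4432 = 0.2932 W/m².

ΔF = 0.293 W/m²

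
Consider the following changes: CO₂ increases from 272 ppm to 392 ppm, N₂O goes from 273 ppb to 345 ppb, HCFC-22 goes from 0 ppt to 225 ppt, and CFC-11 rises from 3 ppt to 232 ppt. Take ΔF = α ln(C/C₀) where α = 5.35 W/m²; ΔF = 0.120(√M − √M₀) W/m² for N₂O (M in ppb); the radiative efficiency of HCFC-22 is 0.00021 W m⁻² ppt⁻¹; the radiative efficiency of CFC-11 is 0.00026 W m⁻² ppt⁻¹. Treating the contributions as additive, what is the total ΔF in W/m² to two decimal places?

CO₂: 5.35 × ln(392/272) = 5.35 × ln(1.44118) = 5.35 × 0.36546 = 1.9552 W/m².
N₂O: 0.120 × (√345 − √273) = 0.120 × (18.5742 − 16.5227) = 0.120 × 2.0515 = 0.2462 W/m².
HCFC-22: ΔF = 0.00021 × (225 − 0) = 0.00021 × 225 = 0.0473 W/m².
CFC-11: ΔF = 0.00026 × (232 − 3) = 0.00026 × 229 = 0.0595 W/m².
Total ΔF = 1.9552 + 0.2462 + 0.0473 + 0.0595 = 2.3082 W/m².

ΔF = 2.31 W/m²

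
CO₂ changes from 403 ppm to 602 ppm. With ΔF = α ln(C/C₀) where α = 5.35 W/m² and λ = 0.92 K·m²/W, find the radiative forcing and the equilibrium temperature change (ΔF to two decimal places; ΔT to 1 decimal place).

ΔF = 2.15 W/m²; ΔT = 2.0 K

CO₂: 5.35 × ln(602/403) = 5.35 × ln(1.49380) = 5.35 × 0.40132 = 2.1471 W/m².
ΔT = λ ΔF = 0.92 × 2.15 = 1.9780 K.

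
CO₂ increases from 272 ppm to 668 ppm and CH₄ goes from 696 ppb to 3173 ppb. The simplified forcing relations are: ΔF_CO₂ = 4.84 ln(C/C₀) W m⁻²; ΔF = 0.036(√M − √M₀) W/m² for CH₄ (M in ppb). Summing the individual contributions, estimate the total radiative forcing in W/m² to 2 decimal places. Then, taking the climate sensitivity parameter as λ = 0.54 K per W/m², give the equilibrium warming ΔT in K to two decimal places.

ΔF = 5.43 W/m²; ΔT = 2.93 K

CO₂: 4.84 × ln(668/272) = 4.84 × ln(2.45588) = 4.84 × 0.89849 = 4.3487 W/m².
CH₄: 0.036 × (√3173 − √696) = 0.036 × (56.3294 − 26.3818) = 0.036 × 29.9476 = 1.0781 W/m².
Total ΔF = 4.3487 + 1.0781 = 5.4268 W/m².
ΔT = λ ΔF = 0.54 × 5.43 = 2.9322 K.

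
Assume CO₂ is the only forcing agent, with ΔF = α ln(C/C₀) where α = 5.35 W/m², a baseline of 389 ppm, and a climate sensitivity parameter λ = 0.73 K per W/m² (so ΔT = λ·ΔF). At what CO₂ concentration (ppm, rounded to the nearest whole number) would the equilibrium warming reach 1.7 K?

Required forcing: ΔF = ΔT/λ = 1.7/0.73 = 2.3288 W/m².
Then ln(C/389) = ΔF/5.35 = 2.3288/5.35 = 0.43529.
So C = 389 × e^0.43529 = 389 × 1.54541 = 601.16 ppm.

C ≈ 601 ppm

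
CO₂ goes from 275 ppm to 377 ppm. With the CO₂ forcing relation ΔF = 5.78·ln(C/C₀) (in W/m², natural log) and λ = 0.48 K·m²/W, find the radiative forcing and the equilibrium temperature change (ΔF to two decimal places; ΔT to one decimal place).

CO₂: 5.78 × ln(377/275) = 5.78 × ln(1.37091) = 5.78 × 0.31547 = 1.8234 W/m².
ΔT = λ ΔF = 0.48 × 1.82 = 0.8736 K.

ΔF = 1.82 W/m²; ΔT = 0.9 K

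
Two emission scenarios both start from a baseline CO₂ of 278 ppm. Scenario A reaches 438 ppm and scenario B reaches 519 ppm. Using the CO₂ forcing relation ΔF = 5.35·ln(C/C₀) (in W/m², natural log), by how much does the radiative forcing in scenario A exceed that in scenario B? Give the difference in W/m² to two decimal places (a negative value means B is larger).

ΔF_A = 5.35 ln(438/278) = 5.35 × 0.45460 = 2.4321 W/m².
ΔF_B = 5.35 ln(519/278) = 5.35 × 0.62428 = 3.3399 W/m².
Difference: 2.4321 − 3.3399 = -0.9078 W/m².
(Equivalently, ΔF_A − ΔF_B = 5.35 ln(438/519) = 5.35 × -0.16968 = -0.9078 W/m².)

ΔF_A − ΔF_B = -0.91 W/m²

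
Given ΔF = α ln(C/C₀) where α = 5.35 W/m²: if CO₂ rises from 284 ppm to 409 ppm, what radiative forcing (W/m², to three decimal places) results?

ΔF = 1.951 W/m²

CO₂: 5.35 × ln(409/284) = 5.35 × ln(1.44014) = 5.35 × 0.36474 = 1.9514 W/m².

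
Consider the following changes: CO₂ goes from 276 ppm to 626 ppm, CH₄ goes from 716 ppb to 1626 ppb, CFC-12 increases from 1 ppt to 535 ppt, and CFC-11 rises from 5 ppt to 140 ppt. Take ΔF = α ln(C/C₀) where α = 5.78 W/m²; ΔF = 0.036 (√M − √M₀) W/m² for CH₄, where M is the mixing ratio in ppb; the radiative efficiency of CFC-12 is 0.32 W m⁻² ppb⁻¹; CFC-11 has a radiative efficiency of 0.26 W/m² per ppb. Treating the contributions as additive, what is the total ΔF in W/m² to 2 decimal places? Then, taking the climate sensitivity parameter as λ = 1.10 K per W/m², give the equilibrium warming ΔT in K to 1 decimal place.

ΔF = 5.43 W/m²; ΔT = 6.0 K

CO₂: 5.78 × ln(626/276) = 5.78 × ln(2.26812) = 5.78 × 0.81895 = 4.7335 W/m².
CH₄: 0.036 × (√1626 − √716) = 0.036 × (40.3237 − 26.7582) = 0.036 × 13.5655 = 0.4884 W/m².
CFC-12: Δ = 535 − 1 = 534 ppt = 0.534 ppb; ΔF = 0.32 × 0.534 = 0.1709 W/m².
CFC-11: Δ = 140 − 5 = 135 ppt = 0.135 ppb; ΔF = 0.26 × 0.135 = 0.0351 W/m².
Total ΔF = 4.7335 + 0.4884 + 0.1709 + 0.0351 = 5.4279 W/m².
ΔT = λ ΔF = 1.10 × 5.43 = 5.9730 K.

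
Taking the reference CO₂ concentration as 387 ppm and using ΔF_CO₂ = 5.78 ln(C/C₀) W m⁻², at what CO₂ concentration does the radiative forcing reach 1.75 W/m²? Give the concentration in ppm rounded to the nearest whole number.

C ≈ 524 ppm

Set 5.78 ln(C/387) = 1.75, so ln(C/387) = 1.75/5.78 = 0.30277.
Then C/387 = e^0.30277 = 1.35360, giving C = 387 × 1.35360 = 523.84 ppm.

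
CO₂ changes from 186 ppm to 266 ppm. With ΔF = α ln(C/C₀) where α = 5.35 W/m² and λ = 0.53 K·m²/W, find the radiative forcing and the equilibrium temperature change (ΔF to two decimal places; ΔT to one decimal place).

ΔF = 1.91 W/m²; ΔT = 1.0 K

CO₂: 5.35 × ln(266/186) = 5.35 × ln(1.43011) = 5.35 × 0.35775 = 1.9140 W/m².
ΔT = λ ΔF = 0.53 × 1.91 = 1.0123 K.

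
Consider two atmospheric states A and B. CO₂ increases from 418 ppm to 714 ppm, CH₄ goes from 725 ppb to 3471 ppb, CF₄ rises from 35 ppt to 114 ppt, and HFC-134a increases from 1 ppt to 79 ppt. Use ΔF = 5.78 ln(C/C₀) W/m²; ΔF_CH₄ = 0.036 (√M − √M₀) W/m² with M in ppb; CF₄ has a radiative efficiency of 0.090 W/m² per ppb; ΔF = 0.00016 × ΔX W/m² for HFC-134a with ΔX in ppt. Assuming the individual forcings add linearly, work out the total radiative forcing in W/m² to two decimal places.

CO₂: 5.78 × ln(714/418) = 5.78 × ln(1.70813) = 5.78 × 0.53540 = 3.0946 W/m².
CH₄: 0.036 × (√3471 − √725) = 0.036 × (58.9152 − 26.9258) = 0.036 × 31.9894 = 1.1516 W/m².
CF₄: Δ = 114 − 35 = 79 ppt = 0.079 ppb; ΔF = 0.090 × 0.079 = 0.0071 W/m².
HFC-134a: ΔF = 0.00016 × (79 − 1) = 0.00016 × 78 = 0.0125 W/m².
Total ΔF = 3.0946 + 1.1516 + 0.0071 + 0.0125 = 4.2658 W/m².

ΔF = 4.27 W/m²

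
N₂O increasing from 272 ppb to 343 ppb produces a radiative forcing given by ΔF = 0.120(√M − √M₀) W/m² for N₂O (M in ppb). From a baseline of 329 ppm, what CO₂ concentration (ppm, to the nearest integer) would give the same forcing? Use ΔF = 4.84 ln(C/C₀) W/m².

N₂O forcing: 0.120 × (√343 − √272) = 0.120 × (18.5203 − 16.4924) = 0.120 × 2.0279 = 0.24335 W/m².
Set 4.84 ln(C/329) = 0.24335: ln(C/329) = 0.24335/4.84 = 0.05028, so C = 329 × e^0.05028 = 329 × 1.05157 = 345.97 ppm.

C ≈ 346 ppm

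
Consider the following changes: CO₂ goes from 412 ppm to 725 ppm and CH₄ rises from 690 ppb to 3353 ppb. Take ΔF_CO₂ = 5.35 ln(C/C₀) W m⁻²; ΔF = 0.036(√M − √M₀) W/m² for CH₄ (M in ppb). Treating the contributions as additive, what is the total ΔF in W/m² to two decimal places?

ΔF = 4.16 W/m²

CO₂: 5.35 × ln(725/412) = 5.35 × ln(1.75971) = 5.35 × 0.56515 = 3.0236 W/m².
CH₄: 0.036 × (√3353 − √690) = 0.036 × (57.9051 − 26.2679) = 0.036 × 31.6372 = 1.1389 W/m².
Total ΔF = 3.0236 + 1.1389 = 4.1625 W/m².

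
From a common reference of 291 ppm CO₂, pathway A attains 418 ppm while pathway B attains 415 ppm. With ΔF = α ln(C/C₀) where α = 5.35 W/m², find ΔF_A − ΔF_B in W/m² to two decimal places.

ΔF_A = 5.35 ln(418/291) = 5.35 × 0.36216 = 1.9376 W/m².
ΔF_B = 5.35 ln(415/291) = 5.35 × 0.35496 = 1.8990 W/m².
Difference: 1.9376 − 1.8990 = 0.0386 W/m².

ΔF_A − ΔF_B = 0.04 W/m²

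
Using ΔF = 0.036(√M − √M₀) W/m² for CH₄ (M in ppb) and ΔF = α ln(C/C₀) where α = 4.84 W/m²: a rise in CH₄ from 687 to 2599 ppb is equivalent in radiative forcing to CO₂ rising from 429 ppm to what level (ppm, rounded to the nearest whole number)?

C ≈ 516 ppm

CH₄ forcing: 0.036 × (√2599 − √687) = 0.036 × (50.9804 − 26.2107) = 0.036 × 24.7697 = 0.89171 W/m².
Set 4.84 ln(C/429) = 0.89171: ln(C/429) = 0.89171/4.84 = 0.18424, so C = 429 × e^0.18424 = 429 × 1.20230 = 515.79 ppm.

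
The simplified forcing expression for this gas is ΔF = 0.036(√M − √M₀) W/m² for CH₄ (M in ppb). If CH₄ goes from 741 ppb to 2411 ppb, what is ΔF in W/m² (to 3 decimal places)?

CH₄: 0.036 × (√2411 − √741) = 0.036 × (49.1019 − 27.2213) = 0.036 × 21.8806 = 0.7877 W/m².

ΔF = 0.788 W/m²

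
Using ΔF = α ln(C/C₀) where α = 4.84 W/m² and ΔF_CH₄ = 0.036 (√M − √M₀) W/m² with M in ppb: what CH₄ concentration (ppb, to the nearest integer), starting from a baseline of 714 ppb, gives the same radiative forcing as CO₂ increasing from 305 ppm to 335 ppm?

M ≈ 1547 ppb

CO₂ forcing: 4.84 × ln(335/305) = 4.84 × 0.093819 = 0.45408 W/m².
Set 0.036(√M − √714) = 0.45408: √M = 0.45408/0.036 + √714 = 12.6133 + 26.7208 = 39.3341.
M = (39.3341)² = 1547.17 ppb.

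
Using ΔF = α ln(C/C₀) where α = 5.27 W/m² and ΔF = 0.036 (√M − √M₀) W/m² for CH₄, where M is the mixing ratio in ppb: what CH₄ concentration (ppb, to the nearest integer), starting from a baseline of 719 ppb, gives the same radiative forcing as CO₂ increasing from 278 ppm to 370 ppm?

CO₂ forcing: 5.27 × ln(370/278) = 5.27 × 0.285882 = 1.50660 W/m².
Set 0.036(√M − √719) = 1.50660: √M = 1.50660/0.036 + √719 = 41.8500 + 26.8142 = 68.6642.
M = (68.6642)² = 4714.77 ppb.

M ≈ 4715 ppb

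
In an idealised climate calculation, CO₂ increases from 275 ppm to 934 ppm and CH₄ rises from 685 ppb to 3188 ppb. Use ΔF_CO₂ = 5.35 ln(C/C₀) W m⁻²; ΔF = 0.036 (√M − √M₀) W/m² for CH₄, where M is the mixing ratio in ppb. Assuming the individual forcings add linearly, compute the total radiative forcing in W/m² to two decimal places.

ΔF = 7.63 W/m²

CO₂: 5.35 × ln(934/275) = 5.35 × ln(3.39636) = 5.35 × 1.22270 = 6.5414 W/m².
CH₄: 0.036 × (√3188 − √685) = 0.036 × (56.4624 − 26.1725) = 0.036 × 30.2899 = 1.0904 W/m².
Total ΔF = 6.5414 + 1.0904 = 7.6318 W/m².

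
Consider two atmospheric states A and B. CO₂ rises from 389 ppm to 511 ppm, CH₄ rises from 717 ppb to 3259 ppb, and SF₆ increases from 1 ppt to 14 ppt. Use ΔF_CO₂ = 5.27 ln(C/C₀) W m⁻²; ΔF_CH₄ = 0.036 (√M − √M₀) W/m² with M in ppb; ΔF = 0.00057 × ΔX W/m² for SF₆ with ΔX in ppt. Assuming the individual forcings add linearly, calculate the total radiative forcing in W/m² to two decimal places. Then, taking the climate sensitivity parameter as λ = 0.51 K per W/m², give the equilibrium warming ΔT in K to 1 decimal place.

ΔF = 2.54 W/m²; ΔT = 1.3 K

CO₂: 5.27 × ln(511/389) = 5.27 × ln(1.31362) = 5.27 × 0.27279 = 1.4376 W/m².
CH₄: 0.036 × (√3259 − √717) = 0.036 × (57.0877 − 26.7769) = 0.036 × 30.3108 = 1.0912 W/m².
SF₆: ΔF = 0.00057 × (14 − 1) = 0.00057 × 13 = 0.0074 W/m².
Total ΔF = 1.4376 + 1.0912 + 0.0074 = 2.5362 W/m².
ΔT = λ ΔF = 0.51 × 2.54 = 1.2954 K.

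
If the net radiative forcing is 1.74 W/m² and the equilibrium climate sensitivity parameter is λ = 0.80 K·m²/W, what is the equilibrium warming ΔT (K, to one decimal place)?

ΔT = 1.4 K

ΔT = λ ΔF = 0.80 × 1.74 = 1.3920 K.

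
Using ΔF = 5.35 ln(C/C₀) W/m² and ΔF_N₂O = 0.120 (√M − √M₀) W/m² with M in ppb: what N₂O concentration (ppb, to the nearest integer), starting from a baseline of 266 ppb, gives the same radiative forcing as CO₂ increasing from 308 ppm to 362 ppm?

CO₂ forcing: 5.35 × ln(362/308) = 5.35 × 0.161544 = 0.86426 W/m².
Set 0.120(√M − √266) = 0.86426: √M = 0.86426/0.120 + √266 = 7.2022 + 16.3095 = 23.5117.
M = (23.5117)² = 552.80 ppb.

M ≈ 553 ppb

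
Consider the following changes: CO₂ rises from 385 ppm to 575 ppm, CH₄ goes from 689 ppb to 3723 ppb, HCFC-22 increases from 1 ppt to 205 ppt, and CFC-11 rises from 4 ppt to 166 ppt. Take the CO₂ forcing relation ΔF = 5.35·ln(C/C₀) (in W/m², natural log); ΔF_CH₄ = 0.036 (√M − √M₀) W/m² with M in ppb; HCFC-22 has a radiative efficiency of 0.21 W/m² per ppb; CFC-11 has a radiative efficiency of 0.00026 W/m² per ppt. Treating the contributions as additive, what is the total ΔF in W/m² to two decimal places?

ΔF = 3.48 W/m²

CO₂: 5.35 × ln(575/385) = 5.35 × ln(1.49351) = 5.35 × 0.40113 = 2.1460 W/m².
CH₄: 0.036 × (√3723 − √689) = 0.036 × (61.0164 − 26.2488) = 0.036 × 34.7676 = 1.2516 W/m².
HCFC-22: Δ = 205 − 1 = 204 ppt = 0.204 ppb; ΔF = 0.21 × 0.204 = 0.0428 W/m².
CFC-11: ΔF = 0.00026 × (166 − 4) = 0.00026 × 162 = 0.0421 W/m².
Total ΔF = 2.1460 + 1.2516 + 0.0428 + 0.0421 = 3.4825 W/m².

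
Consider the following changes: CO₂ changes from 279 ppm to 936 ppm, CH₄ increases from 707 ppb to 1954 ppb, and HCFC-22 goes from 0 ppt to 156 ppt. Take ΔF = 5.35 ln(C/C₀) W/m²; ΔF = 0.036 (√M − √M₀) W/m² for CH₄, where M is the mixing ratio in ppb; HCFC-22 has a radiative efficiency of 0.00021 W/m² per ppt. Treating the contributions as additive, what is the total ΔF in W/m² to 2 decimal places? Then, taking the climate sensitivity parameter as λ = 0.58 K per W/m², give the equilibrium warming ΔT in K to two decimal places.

CO₂: 5.35 × ln(936/279) = 5.35 × ln(3.35484) = 5.35 × 1.21040 = 6.4756 W/m².
CH₄: 0.036 × (√1954 − √707) = 0.036 × (44.2041 − 26.5895) = 0.036 × 17.6146 = 0.6341 W/m².
HCFC-22: ΔF = 0.00021 × (156 − 0) = 0.00021 × 156 = 0.0328 W/m².
Total ΔF = 6.4756 + 0.6341 + 0.0328 = 7.1425 W/m².
ΔT = λ ΔF = 0.58 × 7.14 = 4.1412 K.

ΔF = 7.14 W/m²; ΔT = 4.14 K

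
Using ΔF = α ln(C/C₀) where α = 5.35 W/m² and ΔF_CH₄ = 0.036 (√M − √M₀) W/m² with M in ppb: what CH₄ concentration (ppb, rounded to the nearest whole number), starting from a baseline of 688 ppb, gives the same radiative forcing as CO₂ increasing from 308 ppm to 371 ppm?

CO₂ forcing: 5.35 × ln(371/308) = 5.35 × 0.186102 = 0.99565 W/m².
Set 0.036(√M − √688) = 0.99565: √M = 0.99565/0.036 + √688 = 27.6569 + 26.2298 = 53.8867.
M = (53.8867)² = 2903.78 ppb.

M ≈ 2904 ppb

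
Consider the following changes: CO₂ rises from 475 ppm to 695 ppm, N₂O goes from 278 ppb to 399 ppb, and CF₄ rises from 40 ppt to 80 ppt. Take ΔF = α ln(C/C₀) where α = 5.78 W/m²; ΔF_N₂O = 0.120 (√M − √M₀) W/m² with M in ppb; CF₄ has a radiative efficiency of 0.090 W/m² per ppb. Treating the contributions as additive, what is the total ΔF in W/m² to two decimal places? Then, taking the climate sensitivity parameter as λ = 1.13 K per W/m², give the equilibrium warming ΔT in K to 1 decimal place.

ΔF = 2.60 W/m²; ΔT = 2.9 K

CO₂: 5.78 × ln(695/475) = 5.78 × ln(1.46316) = 5.78 × 0.38060 = 2.1999 W/m².
N₂O: 0.120 × (√399 − √278) = 0.120 × (19.9750 − 16.6733) = 0.120 × 3.3017 = 0.3962 W/m².
CF₄: Δ = 80 − 40 = 40 ppt = 0.040 ppb; ΔF = 0.090 × 0.040 = 0.0036 W/m².
Total ΔF = 2.1999 + 0.3962 + 0.0036 = 2.5997 W/m².
ΔT = λ ΔF = 1.13 × 2.60 = 2.9380 K.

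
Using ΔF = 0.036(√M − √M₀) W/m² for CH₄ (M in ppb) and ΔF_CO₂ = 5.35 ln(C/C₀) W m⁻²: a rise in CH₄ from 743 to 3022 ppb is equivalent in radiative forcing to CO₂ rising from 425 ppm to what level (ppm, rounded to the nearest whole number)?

C ≈ 512 ppm

CH₄ forcing: 0.036 × (√3022 − √743) = 0.036 × (54.9727 − 27.2580) = 0.036 × 27.7147 = 0.99773 W/m².
Set 5.35 ln(C/425) = 0.99773: ln(C/425) = 0.99773/5.35 = 0.18649, so C = 425 × e^0.18649 = 425 × 1.20501 = 512.13 ppm.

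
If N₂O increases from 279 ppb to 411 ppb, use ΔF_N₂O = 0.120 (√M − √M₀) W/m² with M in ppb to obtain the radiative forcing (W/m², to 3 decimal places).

ΔF = 0.428 W/m²

N₂O: 0.120 × (√411 − √279) = 0.120 × (20.2731 − 16.7033) = 0.120 × 3.5698 = 0.4284 W/m².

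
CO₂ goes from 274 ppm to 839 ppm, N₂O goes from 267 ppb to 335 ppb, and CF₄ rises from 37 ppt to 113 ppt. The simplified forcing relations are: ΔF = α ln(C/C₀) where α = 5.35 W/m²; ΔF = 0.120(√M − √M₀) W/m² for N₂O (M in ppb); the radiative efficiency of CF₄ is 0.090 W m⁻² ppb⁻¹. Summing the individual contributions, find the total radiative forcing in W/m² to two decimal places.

CO₂: 5.35 × ln(839/274) = 5.35 × ln(3.06204) = 5.35 × 1.11908 = 5.9871 W/m².
N₂O: 0.120 × (√335 − √267) = 0.120 × (18.3030 − 16.3401) = 0.120 × 1.9629 = 0.2355 W/m².
CF₄: Δ = 113 − 37 = 76 ppt = 0.076 ppb; ΔF = 0.090 × 0.076 = 0.0068 W/m².
Total ΔF = 5.9871 + 0.2355 + 0.0068 = 6.2294 W/m².

ΔF = 6.23 W/m²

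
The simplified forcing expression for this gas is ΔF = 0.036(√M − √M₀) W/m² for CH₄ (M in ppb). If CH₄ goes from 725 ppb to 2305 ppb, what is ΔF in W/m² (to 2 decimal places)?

ΔF = 0.76 W/m²

CH₄: 0.036 × (√2305 − √725) = 0.036 × (48.0104 − 26.9258) = 0.036 × 21.0846 = 0.7590 W/m².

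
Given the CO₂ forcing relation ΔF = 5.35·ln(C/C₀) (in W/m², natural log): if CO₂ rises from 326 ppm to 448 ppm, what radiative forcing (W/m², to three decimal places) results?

CO₂ absorption bands are partially saturated, so forcing scales with the logarithm of the concentration ratio.
CO₂: 5.35 × ln(448/326) = 5.35 × ln(1.37423) = 5.35 × 0.31789 = 1.7007 W/m².

ΔF = 1.701 W/m²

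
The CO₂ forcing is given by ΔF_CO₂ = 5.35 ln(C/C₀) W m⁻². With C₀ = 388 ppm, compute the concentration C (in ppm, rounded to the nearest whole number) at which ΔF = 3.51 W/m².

C ≈ 748 ppm

Set 5.35 ln(C/388) = 3.51, so ln(C/388) = 3.51/5.35 = 0.65607.
Then C/388 = e^0.65607 = 1.92720, giving C = 388 × 1.92720 = 747.75 ppm.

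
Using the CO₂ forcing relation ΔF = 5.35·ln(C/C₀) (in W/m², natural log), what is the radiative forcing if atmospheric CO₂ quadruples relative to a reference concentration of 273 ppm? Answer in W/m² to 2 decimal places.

ΔF = 7.42 W/m²

ΔF = 5.35 × ln(4) = 5.35 × 1.38629 = 7.4167 W/m².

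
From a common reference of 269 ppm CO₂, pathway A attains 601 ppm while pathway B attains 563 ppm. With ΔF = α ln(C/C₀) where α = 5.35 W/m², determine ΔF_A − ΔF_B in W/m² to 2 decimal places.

ΔF_A = 5.35 ln(601/269) = 5.35 × 0.80388 = 4.3008 W/m².
ΔF_B = 5.35 ln(563/269) = 5.35 × 0.73857 = 3.9513 W/m².
Difference: 4.3008 − 3.9513 = 0.3495 W/m².

ΔF_A − ΔF_B = 0.35 W/m²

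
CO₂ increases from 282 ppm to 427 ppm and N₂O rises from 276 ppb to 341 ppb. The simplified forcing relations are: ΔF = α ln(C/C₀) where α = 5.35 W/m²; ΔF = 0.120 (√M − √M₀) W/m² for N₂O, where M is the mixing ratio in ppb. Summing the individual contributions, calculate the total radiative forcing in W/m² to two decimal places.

ΔF = 2.44 W/m²

CO₂: 5.35 × ln(427/282) = 5.35 × ln(1.51418) = 5.35 × 0.41487 = 2.2196 W/m².
N₂O: 0.120 × (√341 − √276) = 0.120 × (18.4662 − 16.6132) = 0.120 × 1.8530 = 0.2224 W/m².
Total ΔF = 2.2196 + 0.2224 = 2.4420 W/m².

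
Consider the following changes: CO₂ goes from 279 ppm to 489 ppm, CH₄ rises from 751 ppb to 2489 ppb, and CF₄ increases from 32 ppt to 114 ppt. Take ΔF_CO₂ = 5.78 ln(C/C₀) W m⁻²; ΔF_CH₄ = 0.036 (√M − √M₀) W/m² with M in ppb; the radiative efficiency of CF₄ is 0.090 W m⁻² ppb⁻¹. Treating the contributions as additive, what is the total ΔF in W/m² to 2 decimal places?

CO₂: 5.78 × ln(489/279) = 5.78 × ln(1.75269) = 5.78 × 0.56115 = 3.2434 W/m².
CH₄: 0.036 × (√2489 − √751) = 0.036 × (49.8899 − 27.4044) = 0.036 × 22.4855 = 0.8095 W/m².
CF₄: Δ = 114 − 32 = 82 ppt = 0.082 ppb; ΔF = 0.090 × 0.082 = 0.0074 W/m².
Total ΔF = 3.2434 + 0.8095 + 0.0074 = 4.0603 W/m².

ΔF = 4.06 W/m²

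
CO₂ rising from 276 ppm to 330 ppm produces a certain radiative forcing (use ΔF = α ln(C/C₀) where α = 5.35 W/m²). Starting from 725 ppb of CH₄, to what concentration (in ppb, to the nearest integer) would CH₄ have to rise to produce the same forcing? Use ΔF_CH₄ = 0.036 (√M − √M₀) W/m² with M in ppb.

M ≈ 2860 ppb

CO₂ forcing: 5.35 × ln(330/276) = 5.35 × 0.178692 = 0.95600 W/m².
Set 0.036(√M − √725) = 0.95600: √M = 0.95600/0.036 + √725 = 26.5556 + 26.9258 = 53.4814.
M = (53.4814)² = 2860.26 ppb.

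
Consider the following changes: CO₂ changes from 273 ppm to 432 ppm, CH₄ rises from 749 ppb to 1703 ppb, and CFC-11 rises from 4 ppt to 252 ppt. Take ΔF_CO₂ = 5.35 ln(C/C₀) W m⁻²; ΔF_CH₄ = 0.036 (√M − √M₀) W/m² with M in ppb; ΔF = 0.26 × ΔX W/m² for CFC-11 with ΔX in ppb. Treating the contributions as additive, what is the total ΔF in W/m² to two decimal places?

ΔF = 3.02 W/m²

CO₂: 5.35 × ln(432/273) = 5.35 × ln(1.58242) = 5.35 × 0.45896 = 2.4554 W/m².
CH₄: 0.036 × (√1703 − √749) = 0.036 × (41.2674 − 27.3679) = 0.036 × 13.8995 = 0.5004 W/m².
CFC-11: Δ = 252 − 4 = 248 ppt = 0.248 ppb; ΔF = 0.26 × 0.248 = 0.0645 W/m².
Total ΔF = 2.4554 + 0.5004 + 0.0645 = 3.0203 W/m².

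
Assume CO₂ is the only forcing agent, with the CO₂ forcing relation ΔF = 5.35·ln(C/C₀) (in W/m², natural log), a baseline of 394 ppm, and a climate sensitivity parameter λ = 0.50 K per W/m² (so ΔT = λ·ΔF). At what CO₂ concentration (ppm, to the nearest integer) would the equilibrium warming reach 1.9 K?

C ≈ 802 ppm

Required forcing: ΔF = ΔT/λ = 1.9/0.50 = 3.8000 W/m².
Then ln(C/394) = ΔF/5.35 = 3.8000/5.35 = 0.71028.
So C = 394 × e^0.71028 = 394 × 2.03456 = 801.62 ppm.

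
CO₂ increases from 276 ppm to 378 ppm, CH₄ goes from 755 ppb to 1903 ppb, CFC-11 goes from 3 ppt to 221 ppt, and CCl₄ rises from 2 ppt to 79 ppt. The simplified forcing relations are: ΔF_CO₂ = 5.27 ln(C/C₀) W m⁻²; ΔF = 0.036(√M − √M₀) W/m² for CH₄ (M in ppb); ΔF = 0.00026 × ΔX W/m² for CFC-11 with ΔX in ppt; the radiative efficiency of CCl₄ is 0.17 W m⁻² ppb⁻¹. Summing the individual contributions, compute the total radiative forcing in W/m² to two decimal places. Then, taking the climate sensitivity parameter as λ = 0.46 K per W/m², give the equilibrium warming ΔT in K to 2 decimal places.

CO₂: 5.27 × ln(378/276) = 5.27 × ln(1.36957) = 5.27 × 0.31450 = 1.6574 W/m².
CH₄: 0.036 × (√1903 − √755) = 0.036 × (43.6234 − 27.4773) = 0.036 × 16.1461 = 0.5813 W/m².
CFC-11: ΔF = 0.00026 × (221 − 3) = 0.00026 × 218 = 0.0567 W/m².
CCl₄: Δ = 79 − 2 = 77 ppt = 0.077 ppb; ΔF = 0.17 × 0.077 = 0.0131 W/m².
Total ΔF = 1.6574 + 0.5813 + 0.0567 + 0.0131 = 2.3085 W/m².
ΔT = λ ΔF = 0.46 × 2.31 = 1.0626 K.

ΔF = 2.31 W/m²; ΔT = 1.06 K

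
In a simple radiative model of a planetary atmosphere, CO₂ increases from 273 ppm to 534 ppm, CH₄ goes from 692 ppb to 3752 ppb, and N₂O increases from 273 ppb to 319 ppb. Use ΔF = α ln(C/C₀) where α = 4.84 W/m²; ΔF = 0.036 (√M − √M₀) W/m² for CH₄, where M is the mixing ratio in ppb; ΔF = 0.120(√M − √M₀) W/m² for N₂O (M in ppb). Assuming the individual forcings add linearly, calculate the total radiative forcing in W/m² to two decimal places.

CO₂: 4.84 × ln(534/273) = 4.84 × ln(1.95604) = 4.84 × 0.67092 = 3.2473 W/m².
CH₄: 0.036 × (√3752 − √692) = 0.036 × (61.2536 − 26.3059) = 0.036 × 34.9477 = 1.2581 W/m².
N₂O: 0.120 × (√319 − √273) = 0.120 × (17.8606 − 16.5227) = 0.120 × 1.3379 = 0.1605 W/m².
Total ΔF = 3.2473 + 1.2581 + 0.1605 = 4.6659 W/m².

ΔF = 4.67 W/m²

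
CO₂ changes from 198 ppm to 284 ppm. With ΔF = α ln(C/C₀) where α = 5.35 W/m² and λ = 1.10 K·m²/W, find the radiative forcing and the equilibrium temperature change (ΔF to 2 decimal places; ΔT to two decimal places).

CO₂: 5.35 × ln(284/198) = 5.35 × ln(1.43434) = 5.35 × 0.36070 = 1.9297 W/m².
ΔT = λ ΔF = 1.10 × 1.93 = 2.1230 K.

ΔF = 1.93 W/m²; ΔT = 2.12 K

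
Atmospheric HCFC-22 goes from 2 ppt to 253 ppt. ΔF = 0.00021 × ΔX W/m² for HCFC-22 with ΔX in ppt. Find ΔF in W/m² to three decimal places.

HCFC-22: ΔF = 0.00021 × (253 − 2) = 0.00021 × 251 = 0.0527 W/m².

ΔF = 0.053 W/m²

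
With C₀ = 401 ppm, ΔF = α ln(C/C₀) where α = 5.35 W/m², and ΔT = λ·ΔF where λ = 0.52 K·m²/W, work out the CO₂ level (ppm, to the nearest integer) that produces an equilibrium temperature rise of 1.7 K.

C ≈ 739 ppm

Required forcing: ΔF = ΔT/λ = 1.7/0.52 = 3.2692 W/m².
Then ln(C/401) = ΔF/5.35 = 3.2692/5.35 = 0.61107.
So C = 401 × e^0.61107 = 401 × 1.84240 = 738.80 ppm.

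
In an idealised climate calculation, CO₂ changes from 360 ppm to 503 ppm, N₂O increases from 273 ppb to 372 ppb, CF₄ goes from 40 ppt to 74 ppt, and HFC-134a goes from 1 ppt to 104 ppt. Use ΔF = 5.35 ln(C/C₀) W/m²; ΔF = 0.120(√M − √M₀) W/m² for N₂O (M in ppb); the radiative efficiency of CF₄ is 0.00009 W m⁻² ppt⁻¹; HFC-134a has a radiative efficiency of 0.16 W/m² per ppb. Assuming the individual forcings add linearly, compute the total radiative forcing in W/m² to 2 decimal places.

CO₂: 5.35 × ln(503/360) = 5.35 × ln(1.39722) = 5.35 × 0.33448 = 1.7895 W/m².
N₂O: 0.120 × (√372 − √273) = 0.120 × (19.2873 − 16.5227) = 0.120 × 2.7646 = 0.3318 W/m².
CF₄: ΔF = 0.00009 × (74 − 40) = 0.00009 × 34 = 0.0031 W/m².
HFC-134a: Δ = 104 − 1 = 103 ppt = 0.103 ppb; ΔF = 0.16 × 0.103 = 0.0165 W/m².
Total ΔF = 1.7895 + 0.3318 + 0.0031 + 0.0165 = 2.1409 W/m².

ΔF = 2.14 W/m²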